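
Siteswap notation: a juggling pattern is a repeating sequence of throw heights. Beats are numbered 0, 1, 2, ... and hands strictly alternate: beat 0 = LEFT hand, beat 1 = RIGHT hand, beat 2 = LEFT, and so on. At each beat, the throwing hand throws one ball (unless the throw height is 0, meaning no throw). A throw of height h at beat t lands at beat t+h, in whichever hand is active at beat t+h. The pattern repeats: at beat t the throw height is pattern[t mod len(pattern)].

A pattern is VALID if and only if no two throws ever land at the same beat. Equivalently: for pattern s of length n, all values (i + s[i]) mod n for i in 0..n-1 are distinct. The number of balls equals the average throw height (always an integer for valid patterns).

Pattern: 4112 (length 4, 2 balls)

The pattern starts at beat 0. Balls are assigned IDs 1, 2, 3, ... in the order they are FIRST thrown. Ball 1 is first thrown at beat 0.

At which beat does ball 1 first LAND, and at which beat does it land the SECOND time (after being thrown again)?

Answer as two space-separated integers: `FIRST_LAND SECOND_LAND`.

Answer: 4 8

Derivation:
Beat 0 (L): throw ball1 h=4 -> lands@4:L; in-air after throw: [b1@4:L]
Beat 1 (R): throw ball2 h=1 -> lands@2:L; in-air after throw: [b2@2:L b1@4:L]
Beat 2 (L): throw ball2 h=1 -> lands@3:R; in-air after throw: [b2@3:R b1@4:L]
Beat 3 (R): throw ball2 h=2 -> lands@5:R; in-air after throw: [b1@4:L b2@5:R]
Beat 4 (L): throw ball1 h=4 -> lands@8:L; in-air after throw: [b2@5:R b1@8:L]
Beat 5 (R): throw ball2 h=1 -> lands@6:L; in-air after throw: [b2@6:L b1@8:L]
Beat 6 (L): throw ball2 h=1 -> lands@7:R; in-air after throw: [b2@7:R b1@8:L]
Beat 7 (R): throw ball2 h=2 -> lands@9:R; in-air after throw: [b1@8:L b2@9:R]
Beat 8 (L): throw ball1 h=4 -> lands@12:L; in-air after throw: [b2@9:R b1@12:L]
Ball 1: thrown@0 h=4 -> first land @4; rethrown@4 h=4 -> second land @8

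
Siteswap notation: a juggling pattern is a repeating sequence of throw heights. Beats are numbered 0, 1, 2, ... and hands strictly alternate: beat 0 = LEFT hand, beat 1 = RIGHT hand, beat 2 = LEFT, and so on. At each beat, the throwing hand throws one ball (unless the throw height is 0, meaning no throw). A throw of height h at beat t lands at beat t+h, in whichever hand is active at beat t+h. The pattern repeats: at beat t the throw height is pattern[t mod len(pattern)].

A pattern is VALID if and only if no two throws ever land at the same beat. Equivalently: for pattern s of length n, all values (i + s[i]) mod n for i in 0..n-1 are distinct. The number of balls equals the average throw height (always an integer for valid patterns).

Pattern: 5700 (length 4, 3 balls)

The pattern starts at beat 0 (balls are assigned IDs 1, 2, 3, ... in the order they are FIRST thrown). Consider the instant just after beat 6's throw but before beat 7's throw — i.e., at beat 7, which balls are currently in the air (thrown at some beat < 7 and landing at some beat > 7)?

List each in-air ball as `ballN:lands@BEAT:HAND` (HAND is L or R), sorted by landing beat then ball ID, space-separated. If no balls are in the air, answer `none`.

Beat 0 (L): throw ball1 h=5 -> lands@5:R; in-air after throw: [b1@5:R]
Beat 1 (R): throw ball2 h=7 -> lands@8:L; in-air after throw: [b1@5:R b2@8:L]
Beat 4 (L): throw ball3 h=5 -> lands@9:R; in-air after throw: [b1@5:R b2@8:L b3@9:R]
Beat 5 (R): throw ball1 h=7 -> lands@12:L; in-air after throw: [b2@8:L b3@9:R b1@12:L]

Answer: ball2:lands@8:L ball3:lands@9:R ball1:lands@12:L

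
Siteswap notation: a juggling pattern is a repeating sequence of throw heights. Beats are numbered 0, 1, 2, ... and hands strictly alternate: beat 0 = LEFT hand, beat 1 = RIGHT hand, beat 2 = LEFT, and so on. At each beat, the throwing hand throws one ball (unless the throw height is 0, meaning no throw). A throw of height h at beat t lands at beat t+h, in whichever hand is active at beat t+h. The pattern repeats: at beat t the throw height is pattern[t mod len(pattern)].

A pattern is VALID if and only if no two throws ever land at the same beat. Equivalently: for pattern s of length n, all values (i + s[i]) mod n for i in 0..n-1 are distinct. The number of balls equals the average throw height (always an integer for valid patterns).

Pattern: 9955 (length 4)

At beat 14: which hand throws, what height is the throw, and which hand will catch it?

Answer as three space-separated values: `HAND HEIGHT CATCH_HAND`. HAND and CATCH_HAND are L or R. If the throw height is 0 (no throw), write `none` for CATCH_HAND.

Answer: L 5 R

Derivation:
Beat 14: 14 mod 2 = 0, so hand = L
Throw height = pattern[14 mod 4] = pattern[2] = 5
Lands at beat 14+5=19, 19 mod 2 = 1, so catch hand = R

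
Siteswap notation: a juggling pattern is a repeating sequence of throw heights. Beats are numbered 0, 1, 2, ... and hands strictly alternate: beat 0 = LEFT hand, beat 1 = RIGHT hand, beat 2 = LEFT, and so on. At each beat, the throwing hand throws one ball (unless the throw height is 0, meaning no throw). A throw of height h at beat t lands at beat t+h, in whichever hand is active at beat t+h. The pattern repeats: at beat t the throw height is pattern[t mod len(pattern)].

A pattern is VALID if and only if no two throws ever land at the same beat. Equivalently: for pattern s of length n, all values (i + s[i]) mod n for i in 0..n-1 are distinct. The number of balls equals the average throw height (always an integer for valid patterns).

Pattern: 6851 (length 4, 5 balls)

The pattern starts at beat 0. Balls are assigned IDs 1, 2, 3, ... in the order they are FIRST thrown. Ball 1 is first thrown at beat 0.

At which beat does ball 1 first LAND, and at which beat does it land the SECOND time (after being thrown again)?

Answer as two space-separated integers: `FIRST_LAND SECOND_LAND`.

Answer: 6 11

Derivation:
Beat 0 (L): throw ball1 h=6 -> lands@6:L; in-air after throw: [b1@6:L]
Beat 1 (R): throw ball2 h=8 -> lands@9:R; in-air after throw: [b1@6:L b2@9:R]
Beat 2 (L): throw ball3 h=5 -> lands@7:R; in-air after throw: [b1@6:L b3@7:R b2@9:R]
Beat 3 (R): throw ball4 h=1 -> lands@4:L; in-air after throw: [b4@4:L b1@6:L b3@7:R b2@9:R]
Beat 4 (L): throw ball4 h=6 -> lands@10:L; in-air after throw: [b1@6:L b3@7:R b2@9:R b4@10:L]
Beat 5 (R): throw ball5 h=8 -> lands@13:R; in-air after throw: [b1@6:L b3@7:R b2@9:R b4@10:L b5@13:R]
Beat 6 (L): throw ball1 h=5 -> lands@11:R; in-air after throw: [b3@7:R b2@9:R b4@10:L b1@11:R b5@13:R]
Beat 7 (R): throw ball3 h=1 -> lands@8:L; in-air after throw: [b3@8:L b2@9:R b4@10:L b1@11:R b5@13:R]
Beat 8 (L): throw ball3 h=6 -> lands@14:L; in-air after throw: [b2@9:R b4@10:L b1@11:R b5@13:R b3@14:L]
Beat 9 (R): throw ball2 h=8 -> lands@17:R; in-air after throw: [b4@10:L b1@11:R b5@13:R b3@14:L b2@17:R]
Beat 10 (L): throw ball4 h=5 -> lands@15:R; in-air after throw: [b1@11:R b5@13:R b3@14:L b4@15:R b2@17:R]
Beat 11 (R): throw ball1 h=1 -> lands@12:L; in-air after throw: [b1@12:L b5@13:R b3@14:L b4@15:R b2@17:R]
Ball 1: thrown@0 h=6 -> first land @6; rethrown@6 h=5 -> second land @11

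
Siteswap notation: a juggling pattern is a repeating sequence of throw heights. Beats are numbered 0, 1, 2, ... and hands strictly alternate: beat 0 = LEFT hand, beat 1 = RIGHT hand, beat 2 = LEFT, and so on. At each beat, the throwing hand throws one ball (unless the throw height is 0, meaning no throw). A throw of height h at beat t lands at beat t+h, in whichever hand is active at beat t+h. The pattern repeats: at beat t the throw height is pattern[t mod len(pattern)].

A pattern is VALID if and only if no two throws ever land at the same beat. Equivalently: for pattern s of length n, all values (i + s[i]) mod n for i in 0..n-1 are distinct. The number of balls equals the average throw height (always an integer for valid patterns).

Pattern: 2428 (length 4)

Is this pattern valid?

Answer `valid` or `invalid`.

i=0: (i + s[i]) mod n = (0 + 2) mod 4 = 2
i=1: (i + s[i]) mod n = (1 + 4) mod 4 = 1
i=2: (i + s[i]) mod n = (2 + 2) mod 4 = 0
i=3: (i + s[i]) mod n = (3 + 8) mod 4 = 3
Residues: [2, 1, 0, 3], distinct: True

Answer: valid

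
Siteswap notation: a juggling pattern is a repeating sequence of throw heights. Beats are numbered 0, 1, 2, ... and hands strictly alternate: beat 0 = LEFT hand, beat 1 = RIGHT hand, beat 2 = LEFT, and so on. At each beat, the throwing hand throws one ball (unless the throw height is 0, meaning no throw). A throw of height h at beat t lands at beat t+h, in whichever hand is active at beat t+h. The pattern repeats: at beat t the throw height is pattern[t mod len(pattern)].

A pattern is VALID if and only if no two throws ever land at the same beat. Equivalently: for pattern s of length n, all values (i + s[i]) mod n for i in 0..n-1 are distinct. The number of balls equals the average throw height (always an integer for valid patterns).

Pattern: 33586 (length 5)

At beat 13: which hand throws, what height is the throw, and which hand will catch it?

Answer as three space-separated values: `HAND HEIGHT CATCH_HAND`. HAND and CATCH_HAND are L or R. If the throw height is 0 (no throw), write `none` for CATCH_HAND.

Answer: R 8 R

Derivation:
Beat 13: 13 mod 2 = 1, so hand = R
Throw height = pattern[13 mod 5] = pattern[3] = 8
Lands at beat 13+8=21, 21 mod 2 = 1, so catch hand = R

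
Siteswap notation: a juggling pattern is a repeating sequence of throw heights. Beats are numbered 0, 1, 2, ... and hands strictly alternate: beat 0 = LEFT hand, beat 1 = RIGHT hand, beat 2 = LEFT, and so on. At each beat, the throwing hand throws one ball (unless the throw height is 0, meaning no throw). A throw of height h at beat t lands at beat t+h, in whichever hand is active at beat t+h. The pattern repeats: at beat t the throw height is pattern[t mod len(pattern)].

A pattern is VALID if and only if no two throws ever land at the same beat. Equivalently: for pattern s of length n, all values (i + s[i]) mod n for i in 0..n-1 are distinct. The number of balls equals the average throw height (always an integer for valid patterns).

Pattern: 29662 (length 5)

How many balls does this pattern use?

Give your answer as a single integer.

Pattern = [2, 9, 6, 6, 2], length n = 5
  position 0: throw height = 2, running sum = 2
  position 1: throw height = 9, running sum = 11
  position 2: throw height = 6, running sum = 17
  position 3: throw height = 6, running sum = 23
  position 4: throw height = 2, running sum = 25
Total sum = 25; balls = sum / n = 25 / 5 = 5

Answer: 5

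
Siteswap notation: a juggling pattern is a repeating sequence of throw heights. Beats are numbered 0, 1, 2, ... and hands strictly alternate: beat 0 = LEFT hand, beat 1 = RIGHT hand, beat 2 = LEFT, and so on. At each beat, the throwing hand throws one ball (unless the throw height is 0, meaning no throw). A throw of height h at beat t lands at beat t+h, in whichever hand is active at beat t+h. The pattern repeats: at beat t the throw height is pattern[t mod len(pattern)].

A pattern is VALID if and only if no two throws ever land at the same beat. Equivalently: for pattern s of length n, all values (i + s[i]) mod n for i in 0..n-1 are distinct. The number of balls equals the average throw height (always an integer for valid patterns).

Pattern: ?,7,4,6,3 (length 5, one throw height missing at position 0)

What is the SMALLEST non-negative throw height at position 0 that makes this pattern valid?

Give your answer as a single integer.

Answer: 0

Derivation:
i=0: s[i]=? (unknown)
i=1: (1 + 7) mod 5 = 3
i=2: (2 + 4) mod 5 = 1
i=3: (3 + 6) mod 5 = 4
i=4: (4 + 3) mod 5 = 2
Known residues: [1, 2, 3, 4]; need a permutation of 0..4, so missing residue r = 0
Need (0 + s) mod 5 = 0; smallest s = (0 - 0) mod 5 = 0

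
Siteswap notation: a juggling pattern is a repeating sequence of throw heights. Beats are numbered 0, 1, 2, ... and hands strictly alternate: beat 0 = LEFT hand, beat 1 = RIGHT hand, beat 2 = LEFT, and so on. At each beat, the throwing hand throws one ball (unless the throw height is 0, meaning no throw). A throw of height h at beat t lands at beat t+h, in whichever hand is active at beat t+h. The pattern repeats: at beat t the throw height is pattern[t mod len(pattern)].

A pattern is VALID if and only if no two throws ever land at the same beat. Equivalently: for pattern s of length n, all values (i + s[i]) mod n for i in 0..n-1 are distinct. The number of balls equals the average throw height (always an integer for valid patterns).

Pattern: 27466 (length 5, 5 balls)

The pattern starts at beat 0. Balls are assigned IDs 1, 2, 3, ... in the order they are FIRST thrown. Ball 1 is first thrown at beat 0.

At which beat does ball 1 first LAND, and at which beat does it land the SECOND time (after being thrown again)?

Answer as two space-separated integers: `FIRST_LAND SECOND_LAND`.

Answer: 2 6

Derivation:
Beat 0 (L): throw ball1 h=2 -> lands@2:L; in-air after throw: [b1@2:L]
Beat 1 (R): throw ball2 h=7 -> lands@8:L; in-air after throw: [b1@2:L b2@8:L]
Beat 2 (L): throw ball1 h=4 -> lands@6:L; in-air after throw: [b1@6:L b2@8:L]
Beat 3 (R): throw ball3 h=6 -> lands@9:R; in-air after throw: [b1@6:L b2@8:L b3@9:R]
Beat 4 (L): throw ball4 h=6 -> lands@10:L; in-air after throw: [b1@6:L b2@8:L b3@9:R b4@10:L]
Beat 5 (R): throw ball5 h=2 -> lands@7:R; in-air after throw: [b1@6:L b5@7:R b2@8:L b3@9:R b4@10:L]
Beat 6 (L): throw ball1 h=7 -> lands@13:R; in-air after throw: [b5@7:R b2@8:L b3@9:R b4@10:L b1@13:R]
Ball 1: thrown@0 h=2 -> first land @2; rethrown@2 h=4 -> second land @6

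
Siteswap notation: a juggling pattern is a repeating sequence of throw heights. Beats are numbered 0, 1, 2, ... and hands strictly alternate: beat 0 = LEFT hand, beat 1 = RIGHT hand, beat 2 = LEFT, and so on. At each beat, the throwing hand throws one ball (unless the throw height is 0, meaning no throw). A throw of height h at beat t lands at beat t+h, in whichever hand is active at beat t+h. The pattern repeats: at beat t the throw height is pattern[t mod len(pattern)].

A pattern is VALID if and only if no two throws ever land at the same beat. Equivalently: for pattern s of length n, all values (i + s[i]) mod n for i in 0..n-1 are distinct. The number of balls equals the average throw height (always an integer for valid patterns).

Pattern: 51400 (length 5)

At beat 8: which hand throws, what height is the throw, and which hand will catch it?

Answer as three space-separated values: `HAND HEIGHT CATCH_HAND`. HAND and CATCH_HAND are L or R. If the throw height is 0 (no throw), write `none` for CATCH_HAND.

Answer: L 0 none

Derivation:
Beat 8: 8 mod 2 = 0, so hand = L
Throw height = pattern[8 mod 5] = pattern[3] = 0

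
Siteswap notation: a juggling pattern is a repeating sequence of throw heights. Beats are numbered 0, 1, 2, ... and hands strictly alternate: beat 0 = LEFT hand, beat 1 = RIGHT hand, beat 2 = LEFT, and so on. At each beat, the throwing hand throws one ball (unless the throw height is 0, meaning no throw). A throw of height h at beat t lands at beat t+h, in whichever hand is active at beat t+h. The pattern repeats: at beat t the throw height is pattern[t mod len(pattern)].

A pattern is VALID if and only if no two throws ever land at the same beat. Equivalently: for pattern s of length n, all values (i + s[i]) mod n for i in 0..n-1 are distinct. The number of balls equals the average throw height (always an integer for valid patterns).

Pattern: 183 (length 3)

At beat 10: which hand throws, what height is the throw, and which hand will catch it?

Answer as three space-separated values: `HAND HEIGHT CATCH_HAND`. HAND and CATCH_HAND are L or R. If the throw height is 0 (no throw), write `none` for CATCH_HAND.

Answer: L 8 L

Derivation:
Beat 10: 10 mod 2 = 0, so hand = L
Throw height = pattern[10 mod 3] = pattern[1] = 8
Lands at beat 10+8=18, 18 mod 2 = 0, so catch hand = L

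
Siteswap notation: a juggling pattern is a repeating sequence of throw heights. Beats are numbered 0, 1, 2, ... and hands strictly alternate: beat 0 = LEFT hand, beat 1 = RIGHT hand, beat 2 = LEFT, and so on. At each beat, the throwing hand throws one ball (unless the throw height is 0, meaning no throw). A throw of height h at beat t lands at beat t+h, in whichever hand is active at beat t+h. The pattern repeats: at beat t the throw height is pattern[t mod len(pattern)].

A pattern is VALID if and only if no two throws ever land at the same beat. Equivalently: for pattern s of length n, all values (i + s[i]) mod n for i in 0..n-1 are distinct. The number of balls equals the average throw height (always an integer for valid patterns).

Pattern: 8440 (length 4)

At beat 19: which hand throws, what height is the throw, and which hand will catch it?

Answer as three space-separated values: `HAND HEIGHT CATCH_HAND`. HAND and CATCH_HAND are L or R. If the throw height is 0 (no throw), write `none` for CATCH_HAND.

Answer: R 0 none

Derivation:
Beat 19: 19 mod 2 = 1, so hand = R
Throw height = pattern[19 mod 4] = pattern[3] = 0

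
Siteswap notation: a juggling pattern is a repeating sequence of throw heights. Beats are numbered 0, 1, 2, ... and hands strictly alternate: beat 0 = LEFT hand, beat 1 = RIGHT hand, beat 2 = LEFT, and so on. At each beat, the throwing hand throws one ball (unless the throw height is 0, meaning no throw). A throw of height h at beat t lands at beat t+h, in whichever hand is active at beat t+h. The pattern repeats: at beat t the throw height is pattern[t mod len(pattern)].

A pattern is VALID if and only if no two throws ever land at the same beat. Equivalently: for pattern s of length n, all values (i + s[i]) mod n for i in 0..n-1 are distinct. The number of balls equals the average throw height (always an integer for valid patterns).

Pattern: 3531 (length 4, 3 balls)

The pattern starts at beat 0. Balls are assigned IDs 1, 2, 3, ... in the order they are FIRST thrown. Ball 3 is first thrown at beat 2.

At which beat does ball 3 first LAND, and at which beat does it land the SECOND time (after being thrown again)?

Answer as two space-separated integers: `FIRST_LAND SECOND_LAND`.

Beat 0 (L): throw ball1 h=3 -> lands@3:R; in-air after throw: [b1@3:R]
Beat 1 (R): throw ball2 h=5 -> lands@6:L; in-air after throw: [b1@3:R b2@6:L]
Beat 2 (L): throw ball3 h=3 -> lands@5:R; in-air after throw: [b1@3:R b3@5:R b2@6:L]
Beat 3 (R): throw ball1 h=1 -> lands@4:L; in-air after throw: [b1@4:L b3@5:R b2@6:L]
Beat 4 (L): throw ball1 h=3 -> lands@7:R; in-air after throw: [b3@5:R b2@6:L b1@7:R]
Beat 5 (R): throw ball3 h=5 -> lands@10:L; in-air after throw: [b2@6:L b1@7:R b3@10:L]
Beat 6 (L): throw ball2 h=3 -> lands@9:R; in-air after throw: [b1@7:R b2@9:R b3@10:L]
Beat 7 (R): throw ball1 h=1 -> lands@8:L; in-air after throw: [b1@8:L b2@9:R b3@10:L]
Beat 8 (L): throw ball1 h=3 -> lands@11:R; in-air after throw: [b2@9:R b3@10:L b1@11:R]
Beat 9 (R): throw ball2 h=5 -> lands@14:L; in-air after throw: [b3@10:L b1@11:R b2@14:L]
Beat 10 (L): throw ball3 h=3 -> lands@13:R; in-air after throw: [b1@11:R b3@13:R b2@14:L]
Ball 3: thrown@2 h=3 -> first land @5; rethrown@5 h=5 -> second land @10

Answer: 5 10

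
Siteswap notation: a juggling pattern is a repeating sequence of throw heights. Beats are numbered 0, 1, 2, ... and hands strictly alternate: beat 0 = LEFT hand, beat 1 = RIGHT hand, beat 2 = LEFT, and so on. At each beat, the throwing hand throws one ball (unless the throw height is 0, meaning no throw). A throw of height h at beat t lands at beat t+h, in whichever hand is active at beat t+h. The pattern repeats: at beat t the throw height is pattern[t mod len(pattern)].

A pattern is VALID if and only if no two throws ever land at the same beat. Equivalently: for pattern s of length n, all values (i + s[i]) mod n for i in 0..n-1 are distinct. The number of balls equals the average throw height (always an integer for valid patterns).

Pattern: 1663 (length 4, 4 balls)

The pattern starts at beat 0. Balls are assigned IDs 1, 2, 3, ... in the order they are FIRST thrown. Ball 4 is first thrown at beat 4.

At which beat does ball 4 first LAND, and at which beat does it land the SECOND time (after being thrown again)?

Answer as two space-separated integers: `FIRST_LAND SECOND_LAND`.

Answer: 5 11

Derivation:
Beat 0 (L): throw ball1 h=1 -> lands@1:R; in-air after throw: [b1@1:R]
Beat 1 (R): throw ball1 h=6 -> lands@7:R; in-air after throw: [b1@7:R]
Beat 2 (L): throw ball2 h=6 -> lands@8:L; in-air after throw: [b1@7:R b2@8:L]
Beat 3 (R): throw ball3 h=3 -> lands@6:L; in-air after throw: [b3@6:L b1@7:R b2@8:L]
Beat 4 (L): throw ball4 h=1 -> lands@5:R; in-air after throw: [b4@5:R b3@6:L b1@7:R b2@8:L]
Beat 5 (R): throw ball4 h=6 -> lands@11:R; in-air after throw: [b3@6:L b1@7:R b2@8:L b4@11:R]
Beat 6 (L): throw ball3 h=6 -> lands@12:L; in-air after throw: [b1@7:R b2@8:L b4@11:R b3@12:L]
Beat 7 (R): throw ball1 h=3 -> lands@10:L; in-air after throw: [b2@8:L b1@10:L b4@11:R b3@12:L]
Beat 8 (L): throw ball2 h=1 -> lands@9:R; in-air after throw: [b2@9:R b1@10:L b4@11:R b3@12:L]
Beat 9 (R): throw ball2 h=6 -> lands@15:R; in-air after throw: [b1@10:L b4@11:R b3@12:L b2@15:R]
Beat 10 (L): throw ball1 h=6 -> lands@16:L; in-air after throw: [b4@11:R b3@12:L b2@15:R b1@16:L]
Beat 11 (R): throw ball4 h=3 -> lands@14:L; in-air after throw: [b3@12:L b4@14:L b2@15:R b1@16:L]
Ball 4: thrown@4 h=1 -> first land @5; rethrown@5 h=6 -> second land @11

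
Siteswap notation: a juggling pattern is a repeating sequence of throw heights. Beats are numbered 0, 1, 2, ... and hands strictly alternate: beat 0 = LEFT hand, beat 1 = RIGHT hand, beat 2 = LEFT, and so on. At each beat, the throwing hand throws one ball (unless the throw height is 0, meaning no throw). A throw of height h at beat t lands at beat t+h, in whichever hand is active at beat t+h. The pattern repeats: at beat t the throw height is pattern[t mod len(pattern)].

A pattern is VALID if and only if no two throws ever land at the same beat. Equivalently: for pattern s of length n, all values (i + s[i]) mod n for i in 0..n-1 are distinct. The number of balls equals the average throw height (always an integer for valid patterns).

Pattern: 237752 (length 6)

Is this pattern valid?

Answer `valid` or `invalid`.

Answer: invalid

Derivation:
i=0: (i + s[i]) mod n = (0 + 2) mod 6 = 2
i=1: (i + s[i]) mod n = (1 + 3) mod 6 = 4
i=2: (i + s[i]) mod n = (2 + 7) mod 6 = 3
i=3: (i + s[i]) mod n = (3 + 7) mod 6 = 4
i=4: (i + s[i]) mod n = (4 + 5) mod 6 = 3
i=5: (i + s[i]) mod n = (5 + 2) mod 6 = 1
Residues: [2, 4, 3, 4, 3, 1], distinct: False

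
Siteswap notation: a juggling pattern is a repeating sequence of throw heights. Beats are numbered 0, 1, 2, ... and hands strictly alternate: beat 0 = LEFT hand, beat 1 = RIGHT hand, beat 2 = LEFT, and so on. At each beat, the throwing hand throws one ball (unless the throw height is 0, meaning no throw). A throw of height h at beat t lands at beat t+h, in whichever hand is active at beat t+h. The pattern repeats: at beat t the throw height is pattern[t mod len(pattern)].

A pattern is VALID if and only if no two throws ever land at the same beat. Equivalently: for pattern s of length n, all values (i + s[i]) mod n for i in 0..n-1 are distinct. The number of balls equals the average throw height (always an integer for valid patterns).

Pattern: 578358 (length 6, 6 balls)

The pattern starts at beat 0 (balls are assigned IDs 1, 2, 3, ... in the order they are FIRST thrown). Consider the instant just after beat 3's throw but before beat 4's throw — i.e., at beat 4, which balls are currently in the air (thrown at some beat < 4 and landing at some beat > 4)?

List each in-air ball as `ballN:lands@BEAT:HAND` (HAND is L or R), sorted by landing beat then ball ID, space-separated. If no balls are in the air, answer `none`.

Answer: ball1:lands@5:R ball4:lands@6:L ball2:lands@8:L ball3:lands@10:L

Derivation:
Beat 0 (L): throw ball1 h=5 -> lands@5:R; in-air after throw: [b1@5:R]
Beat 1 (R): throw ball2 h=7 -> lands@8:L; in-air after throw: [b1@5:R b2@8:L]
Beat 2 (L): throw ball3 h=8 -> lands@10:L; in-air after throw: [b1@5:R b2@8:L b3@10:L]
Beat 3 (R): throw ball4 h=3 -> lands@6:L; in-air after throw: [b1@5:R b4@6:L b2@8:L b3@10:L]
Beat 4 (L): throw ball5 h=5 -> lands@9:R; in-air after throw: [b1@5:R b4@6:L b2@8:L b5@9:R b3@10:L]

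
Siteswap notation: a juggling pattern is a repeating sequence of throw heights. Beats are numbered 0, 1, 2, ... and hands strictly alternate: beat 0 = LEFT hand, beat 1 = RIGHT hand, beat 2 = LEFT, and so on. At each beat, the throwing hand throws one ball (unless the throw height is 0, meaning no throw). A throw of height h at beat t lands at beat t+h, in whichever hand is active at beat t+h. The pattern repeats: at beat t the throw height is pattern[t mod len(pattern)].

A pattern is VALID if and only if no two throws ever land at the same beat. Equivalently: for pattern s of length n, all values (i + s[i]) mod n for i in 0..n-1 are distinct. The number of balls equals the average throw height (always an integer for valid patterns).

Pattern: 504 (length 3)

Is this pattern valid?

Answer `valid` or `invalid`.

Answer: valid

Derivation:
i=0: (i + s[i]) mod n = (0 + 5) mod 3 = 2
i=1: (i + s[i]) mod n = (1 + 0) mod 3 = 1
i=2: (i + s[i]) mod n = (2 + 4) mod 3 = 0
Residues: [2, 1, 0], distinct: True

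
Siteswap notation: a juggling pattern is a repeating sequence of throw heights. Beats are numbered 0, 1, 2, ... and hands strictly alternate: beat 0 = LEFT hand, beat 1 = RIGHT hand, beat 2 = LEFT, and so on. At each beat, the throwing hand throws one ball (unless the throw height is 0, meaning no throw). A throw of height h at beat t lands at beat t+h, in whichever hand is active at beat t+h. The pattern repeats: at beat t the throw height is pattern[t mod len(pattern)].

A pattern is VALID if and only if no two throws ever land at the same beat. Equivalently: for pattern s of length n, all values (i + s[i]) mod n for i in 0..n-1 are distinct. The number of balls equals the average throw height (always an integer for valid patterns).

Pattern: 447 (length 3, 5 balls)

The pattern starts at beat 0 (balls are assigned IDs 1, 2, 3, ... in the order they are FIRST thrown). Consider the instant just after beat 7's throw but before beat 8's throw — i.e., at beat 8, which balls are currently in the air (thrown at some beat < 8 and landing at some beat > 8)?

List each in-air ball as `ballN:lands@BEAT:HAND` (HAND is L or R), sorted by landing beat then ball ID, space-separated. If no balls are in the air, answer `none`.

Beat 0 (L): throw ball1 h=4 -> lands@4:L; in-air after throw: [b1@4:L]
Beat 1 (R): throw ball2 h=4 -> lands@5:R; in-air after throw: [b1@4:L b2@5:R]
Beat 2 (L): throw ball3 h=7 -> lands@9:R; in-air after throw: [b1@4:L b2@5:R b3@9:R]
Beat 3 (R): throw ball4 h=4 -> lands@7:R; in-air after throw: [b1@4:L b2@5:R b4@7:R b3@9:R]
Beat 4 (L): throw ball1 h=4 -> lands@8:L; in-air after throw: [b2@5:R b4@7:R b1@8:L b3@9:R]
Beat 5 (R): throw ball2 h=7 -> lands@12:L; in-air after throw: [b4@7:R b1@8:L b3@9:R b2@12:L]
Beat 6 (L): throw ball5 h=4 -> lands@10:L; in-air after throw: [b4@7:R b1@8:L b3@9:R b5@10:L b2@12:L]
Beat 7 (R): throw ball4 h=4 -> lands@11:R; in-air after throw: [b1@8:L b3@9:R b5@10:L b4@11:R b2@12:L]
Beat 8 (L): throw ball1 h=7 -> lands@15:R; in-air after throw: [b3@9:R b5@10:L b4@11:R b2@12:L b1@15:R]

Answer: ball3:lands@9:R ball5:lands@10:L ball4:lands@11:R ball2:lands@12:L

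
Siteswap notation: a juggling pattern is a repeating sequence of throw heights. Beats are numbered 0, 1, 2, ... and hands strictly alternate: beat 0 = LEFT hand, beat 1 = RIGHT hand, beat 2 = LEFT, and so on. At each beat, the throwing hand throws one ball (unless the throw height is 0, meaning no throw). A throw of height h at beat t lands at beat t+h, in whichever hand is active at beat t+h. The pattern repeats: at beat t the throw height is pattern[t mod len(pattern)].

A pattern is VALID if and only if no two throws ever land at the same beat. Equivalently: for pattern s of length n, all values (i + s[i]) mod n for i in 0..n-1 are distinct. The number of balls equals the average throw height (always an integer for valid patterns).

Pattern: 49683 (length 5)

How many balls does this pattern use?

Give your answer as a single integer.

Pattern = [4, 9, 6, 8, 3], length n = 5
  position 0: throw height = 4, running sum = 4
  position 1: throw height = 9, running sum = 13
  position 2: throw height = 6, running sum = 19
  position 3: throw height = 8, running sum = 27
  position 4: throw height = 3, running sum = 30
Total sum = 30; balls = sum / n = 30 / 5 = 6

Answer: 6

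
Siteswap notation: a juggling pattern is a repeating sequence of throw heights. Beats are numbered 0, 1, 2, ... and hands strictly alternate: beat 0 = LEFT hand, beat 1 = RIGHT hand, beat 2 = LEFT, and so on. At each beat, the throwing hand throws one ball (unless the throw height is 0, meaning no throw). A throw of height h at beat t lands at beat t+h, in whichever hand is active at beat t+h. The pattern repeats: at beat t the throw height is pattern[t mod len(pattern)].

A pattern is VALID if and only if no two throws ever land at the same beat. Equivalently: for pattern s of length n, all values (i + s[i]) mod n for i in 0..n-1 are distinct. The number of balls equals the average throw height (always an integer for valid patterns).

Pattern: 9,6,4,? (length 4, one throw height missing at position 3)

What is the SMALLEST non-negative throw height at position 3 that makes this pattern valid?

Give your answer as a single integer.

i=0: (0 + 9) mod 4 = 1
i=1: (1 + 6) mod 4 = 3
i=2: (2 + 4) mod 4 = 2
i=3: s[i]=? (unknown)
Known residues: [1, 2, 3]; need a permutation of 0..3, so missing residue r = 0
Need (3 + s) mod 4 = 0; smallest s = (0 - 3) mod 4 = 1

Answer: 1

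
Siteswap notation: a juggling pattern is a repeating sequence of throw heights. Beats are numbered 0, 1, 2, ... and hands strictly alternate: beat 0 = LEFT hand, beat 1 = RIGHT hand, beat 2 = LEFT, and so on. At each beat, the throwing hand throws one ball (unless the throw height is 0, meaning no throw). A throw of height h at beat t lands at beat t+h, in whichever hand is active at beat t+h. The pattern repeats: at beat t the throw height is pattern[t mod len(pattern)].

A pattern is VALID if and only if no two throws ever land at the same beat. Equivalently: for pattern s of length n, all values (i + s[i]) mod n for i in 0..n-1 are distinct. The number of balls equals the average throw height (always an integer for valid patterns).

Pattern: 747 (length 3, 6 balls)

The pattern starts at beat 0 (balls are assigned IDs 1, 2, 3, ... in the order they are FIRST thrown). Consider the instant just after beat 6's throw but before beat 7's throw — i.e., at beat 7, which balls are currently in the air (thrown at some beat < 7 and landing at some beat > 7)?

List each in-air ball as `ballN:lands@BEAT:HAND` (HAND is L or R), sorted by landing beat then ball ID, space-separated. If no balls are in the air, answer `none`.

Beat 0 (L): throw ball1 h=7 -> lands@7:R; in-air after throw: [b1@7:R]
Beat 1 (R): throw ball2 h=4 -> lands@5:R; in-air after throw: [b2@5:R b1@7:R]
Beat 2 (L): throw ball3 h=7 -> lands@9:R; in-air after throw: [b2@5:R b1@7:R b3@9:R]
Beat 3 (R): throw ball4 h=7 -> lands@10:L; in-air after throw: [b2@5:R b1@7:R b3@9:R b4@10:L]
Beat 4 (L): throw ball5 h=4 -> lands@8:L; in-air after throw: [b2@5:R b1@7:R b5@8:L b3@9:R b4@10:L]
Beat 5 (R): throw ball2 h=7 -> lands@12:L; in-air after throw: [b1@7:R b5@8:L b3@9:R b4@10:L b2@12:L]
Beat 6 (L): throw ball6 h=7 -> lands@13:R; in-air after throw: [b1@7:R b5@8:L b3@9:R b4@10:L b2@12:L b6@13:R]
Beat 7 (R): throw ball1 h=4 -> lands@11:R; in-air after throw: [b5@8:L b3@9:R b4@10:L b1@11:R b2@12:L b6@13:R]

Answer: ball5:lands@8:L ball3:lands@9:R ball4:lands@10:L ball2:lands@12:L ball6:lands@13:R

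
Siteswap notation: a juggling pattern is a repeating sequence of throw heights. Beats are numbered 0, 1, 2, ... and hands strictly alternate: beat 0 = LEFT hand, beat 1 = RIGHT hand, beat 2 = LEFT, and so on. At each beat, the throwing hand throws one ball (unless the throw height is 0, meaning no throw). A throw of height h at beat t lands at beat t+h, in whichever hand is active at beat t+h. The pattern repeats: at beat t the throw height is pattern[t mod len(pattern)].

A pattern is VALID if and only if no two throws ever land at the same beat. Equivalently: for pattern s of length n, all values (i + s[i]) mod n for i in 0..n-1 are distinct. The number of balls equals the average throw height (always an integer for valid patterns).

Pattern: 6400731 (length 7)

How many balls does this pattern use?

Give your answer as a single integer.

Pattern = [6, 4, 0, 0, 7, 3, 1], length n = 7
  position 0: throw height = 6, running sum = 6
  position 1: throw height = 4, running sum = 10
  position 2: throw height = 0, running sum = 10
  position 3: throw height = 0, running sum = 10
  position 4: throw height = 7, running sum = 17
  position 5: throw height = 3, running sum = 20
  position 6: throw height = 1, running sum = 21
Total sum = 21; balls = sum / n = 21 / 7 = 3

Answer: 3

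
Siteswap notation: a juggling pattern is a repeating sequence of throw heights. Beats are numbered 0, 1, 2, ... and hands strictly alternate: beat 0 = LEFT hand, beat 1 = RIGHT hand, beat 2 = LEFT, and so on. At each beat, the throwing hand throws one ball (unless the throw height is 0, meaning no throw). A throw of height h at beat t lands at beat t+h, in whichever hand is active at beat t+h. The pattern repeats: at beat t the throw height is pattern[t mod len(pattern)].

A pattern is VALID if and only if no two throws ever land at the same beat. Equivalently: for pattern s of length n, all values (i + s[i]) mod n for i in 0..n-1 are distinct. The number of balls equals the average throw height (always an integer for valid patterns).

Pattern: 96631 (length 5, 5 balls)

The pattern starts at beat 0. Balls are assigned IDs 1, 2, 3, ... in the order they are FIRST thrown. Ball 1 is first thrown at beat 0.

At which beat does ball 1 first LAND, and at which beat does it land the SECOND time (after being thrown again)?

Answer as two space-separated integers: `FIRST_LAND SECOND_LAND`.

Answer: 9 10

Derivation:
Beat 0 (L): throw ball1 h=9 -> lands@9:R; in-air after throw: [b1@9:R]
Beat 1 (R): throw ball2 h=6 -> lands@7:R; in-air after throw: [b2@7:R b1@9:R]
Beat 2 (L): throw ball3 h=6 -> lands@8:L; in-air after throw: [b2@7:R b3@8:L b1@9:R]
Beat 3 (R): throw ball4 h=3 -> lands@6:L; in-air after throw: [b4@6:L b2@7:R b3@8:L b1@9:R]
Beat 4 (L): throw ball5 h=1 -> lands@5:R; in-air after throw: [b5@5:R b4@6:L b2@7:R b3@8:L b1@9:R]
Beat 5 (R): throw ball5 h=9 -> lands@14:L; in-air after throw: [b4@6:L b2@7:R b3@8:L b1@9:R b5@14:L]
Beat 6 (L): throw ball4 h=6 -> lands@12:L; in-air after throw: [b2@7:R b3@8:L b1@9:R b4@12:L b5@14:L]
Beat 7 (R): throw ball2 h=6 -> lands@13:R; in-air after throw: [b3@8:L b1@9:R b4@12:L b2@13:R b5@14:L]
Beat 8 (L): throw ball3 h=3 -> lands@11:R; in-air after throw: [b1@9:R b3@11:R b4@12:L b2@13:R b5@14:L]
Beat 9 (R): throw ball1 h=1 -> lands@10:L; in-air after throw: [b1@10:L b3@11:R b4@12:L b2@13:R b5@14:L]
Beat 10 (L): throw ball1 h=9 -> lands@19:R; in-air after throw: [b3@11:R b4@12:L b2@13:R b5@14:L b1@19:R]
Ball 1: thrown@0 h=9 -> first land @9; rethrown@9 h=1 -> second land @10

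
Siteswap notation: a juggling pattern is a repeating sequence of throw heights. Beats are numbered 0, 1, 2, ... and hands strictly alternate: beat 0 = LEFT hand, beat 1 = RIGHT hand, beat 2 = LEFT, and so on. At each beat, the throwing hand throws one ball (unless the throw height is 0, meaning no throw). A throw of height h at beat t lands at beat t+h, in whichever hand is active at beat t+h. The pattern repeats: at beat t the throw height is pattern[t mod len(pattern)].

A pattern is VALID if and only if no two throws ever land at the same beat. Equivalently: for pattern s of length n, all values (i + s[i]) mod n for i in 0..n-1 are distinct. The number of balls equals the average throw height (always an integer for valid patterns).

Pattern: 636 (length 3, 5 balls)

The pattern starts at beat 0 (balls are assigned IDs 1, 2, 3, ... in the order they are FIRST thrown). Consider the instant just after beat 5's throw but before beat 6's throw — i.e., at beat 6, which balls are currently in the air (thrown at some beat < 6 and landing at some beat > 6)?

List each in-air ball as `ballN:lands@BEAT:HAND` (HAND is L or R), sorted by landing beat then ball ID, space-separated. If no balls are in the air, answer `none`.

Beat 0 (L): throw ball1 h=6 -> lands@6:L; in-air after throw: [b1@6:L]
Beat 1 (R): throw ball2 h=3 -> lands@4:L; in-air after throw: [b2@4:L b1@6:L]
Beat 2 (L): throw ball3 h=6 -> lands@8:L; in-air after throw: [b2@4:L b1@6:L b3@8:L]
Beat 3 (R): throw ball4 h=6 -> lands@9:R; in-air after throw: [b2@4:L b1@6:L b3@8:L b4@9:R]
Beat 4 (L): throw ball2 h=3 -> lands@7:R; in-air after throw: [b1@6:L b2@7:R b3@8:L b4@9:R]
Beat 5 (R): throw ball5 h=6 -> lands@11:R; in-air after throw: [b1@6:L b2@7:R b3@8:L b4@9:R b5@11:R]
Beat 6 (L): throw ball1 h=6 -> lands@12:L; in-air after throw: [b2@7:R b3@8:L b4@9:R b5@11:R b1@12:L]

Answer: ball2:lands@7:R ball3:lands@8:L ball4:lands@9:R ball5:lands@11:R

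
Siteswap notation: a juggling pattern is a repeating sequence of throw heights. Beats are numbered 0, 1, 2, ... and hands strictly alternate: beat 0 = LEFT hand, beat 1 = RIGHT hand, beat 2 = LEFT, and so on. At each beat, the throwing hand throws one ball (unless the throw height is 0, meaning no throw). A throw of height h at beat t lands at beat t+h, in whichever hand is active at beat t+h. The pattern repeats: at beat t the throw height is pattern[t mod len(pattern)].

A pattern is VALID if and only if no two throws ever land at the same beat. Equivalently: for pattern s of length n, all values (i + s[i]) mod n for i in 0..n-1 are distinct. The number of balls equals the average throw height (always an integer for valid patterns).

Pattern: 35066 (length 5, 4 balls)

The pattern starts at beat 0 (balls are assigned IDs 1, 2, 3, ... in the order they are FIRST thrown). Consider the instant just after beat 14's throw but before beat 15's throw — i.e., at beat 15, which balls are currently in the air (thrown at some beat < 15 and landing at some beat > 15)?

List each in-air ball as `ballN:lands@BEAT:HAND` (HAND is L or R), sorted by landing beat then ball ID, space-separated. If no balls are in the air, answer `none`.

Beat 0 (L): throw ball1 h=3 -> lands@3:R; in-air after throw: [b1@3:R]
Beat 1 (R): throw ball2 h=5 -> lands@6:L; in-air after throw: [b1@3:R b2@6:L]
Beat 3 (R): throw ball1 h=6 -> lands@9:R; in-air after throw: [b2@6:L b1@9:R]
Beat 4 (L): throw ball3 h=6 -> lands@10:L; in-air after throw: [b2@6:L b1@9:R b3@10:L]
Beat 5 (R): throw ball4 h=3 -> lands@8:L; in-air after throw: [b2@6:L b4@8:L b1@9:R b3@10:L]
Beat 6 (L): throw ball2 h=5 -> lands@11:R; in-air after throw: [b4@8:L b1@9:R b3@10:L b2@11:R]
Beat 8 (L): throw ball4 h=6 -> lands@14:L; in-air after throw: [b1@9:R b3@10:L b2@11:R b4@14:L]
Beat 9 (R): throw ball1 h=6 -> lands@15:R; in-air after throw: [b3@10:L b2@11:R b4@14:L b1@15:R]
Beat 10 (L): throw ball3 h=3 -> lands@13:R; in-air after throw: [b2@11:R b3@13:R b4@14:L b1@15:R]
Beat 11 (R): throw ball2 h=5 -> lands@16:L; in-air after throw: [b3@13:R b4@14:L b1@15:R b2@16:L]
Beat 13 (R): throw ball3 h=6 -> lands@19:R; in-air after throw: [b4@14:L b1@15:R b2@16:L b3@19:R]
Beat 14 (L): throw ball4 h=6 -> lands@20:L; in-air after throw: [b1@15:R b2@16:L b3@19:R b4@20:L]
Beat 15 (R): throw ball1 h=3 -> lands@18:L; in-air after throw: [b2@16:L b1@18:L b3@19:R b4@20:L]

Answer: ball2:lands@16:L ball3:lands@19:R ball4:lands@20:L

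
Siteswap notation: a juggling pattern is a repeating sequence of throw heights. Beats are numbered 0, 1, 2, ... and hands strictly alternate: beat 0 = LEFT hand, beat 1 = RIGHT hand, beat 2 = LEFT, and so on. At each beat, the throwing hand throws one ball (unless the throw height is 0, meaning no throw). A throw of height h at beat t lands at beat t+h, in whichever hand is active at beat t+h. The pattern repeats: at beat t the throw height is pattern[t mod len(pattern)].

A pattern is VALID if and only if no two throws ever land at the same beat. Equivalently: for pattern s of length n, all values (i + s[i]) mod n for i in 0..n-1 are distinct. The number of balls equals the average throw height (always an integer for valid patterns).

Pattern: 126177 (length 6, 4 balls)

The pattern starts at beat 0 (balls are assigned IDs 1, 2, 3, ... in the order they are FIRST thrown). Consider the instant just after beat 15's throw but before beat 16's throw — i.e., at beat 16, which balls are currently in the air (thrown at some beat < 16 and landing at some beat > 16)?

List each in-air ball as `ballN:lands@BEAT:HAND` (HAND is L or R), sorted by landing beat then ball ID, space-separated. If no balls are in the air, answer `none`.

Answer: ball4:lands@17:R ball1:lands@18:L ball2:lands@20:L

Derivation:
Beat 0 (L): throw ball1 h=1 -> lands@1:R; in-air after throw: [b1@1:R]
Beat 1 (R): throw ball1 h=2 -> lands@3:R; in-air after throw: [b1@3:R]
Beat 2 (L): throw ball2 h=6 -> lands@8:L; in-air after throw: [b1@3:R b2@8:L]
Beat 3 (R): throw ball1 h=1 -> lands@4:L; in-air after throw: [b1@4:L b2@8:L]
Beat 4 (L): throw ball1 h=7 -> lands@11:R; in-air after throw: [b2@8:L b1@11:R]
Beat 5 (R): throw ball3 h=7 -> lands@12:L; in-air after throw: [b2@8:L b1@11:R b3@12:L]
Beat 6 (L): throw ball4 h=1 -> lands@7:R; in-air after throw: [b4@7:R b2@8:L b1@11:R b3@12:L]
Beat 7 (R): throw ball4 h=2 -> lands@9:R; in-air after throw: [b2@8:L b4@9:R b1@11:R b3@12:L]
Beat 8 (L): throw ball2 h=6 -> lands@14:L; in-air after throw: [b4@9:R b1@11:R b3@12:L b2@14:L]
Beat 9 (R): throw ball4 h=1 -> lands@10:L; in-air after throw: [b4@10:L b1@11:R b3@12:L b2@14:L]
Beat 10 (L): throw ball4 h=7 -> lands@17:R; in-air after throw: [b1@11:R b3@12:L b2@14:L b4@17:R]
Beat 11 (R): throw ball1 h=7 -> lands@18:L; in-air after throw: [b3@12:L b2@14:L b4@17:R b1@18:L]
Beat 12 (L): throw ball3 h=1 -> lands@13:R; in-air after throw: [b3@13:R b2@14:L b4@17:R b1@18:L]
Beat 13 (R): throw ball3 h=2 -> lands@15:R; in-air after throw: [b2@14:L b3@15:R b4@17:R b1@18:L]
Beat 14 (L): throw ball2 h=6 -> lands@20:L; in-air after throw: [b3@15:R b4@17:R b1@18:L b2@20:L]
Beat 15 (R): throw ball3 h=1 -> lands@16:L; in-air after throw: [b3@16:L b4@17:R b1@18:L b2@20:L]
Beat 16 (L): throw ball3 h=7 -> lands@23:R; in-air after throw: [b4@17:R b1@18:L b2@20:L b3@23:R]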